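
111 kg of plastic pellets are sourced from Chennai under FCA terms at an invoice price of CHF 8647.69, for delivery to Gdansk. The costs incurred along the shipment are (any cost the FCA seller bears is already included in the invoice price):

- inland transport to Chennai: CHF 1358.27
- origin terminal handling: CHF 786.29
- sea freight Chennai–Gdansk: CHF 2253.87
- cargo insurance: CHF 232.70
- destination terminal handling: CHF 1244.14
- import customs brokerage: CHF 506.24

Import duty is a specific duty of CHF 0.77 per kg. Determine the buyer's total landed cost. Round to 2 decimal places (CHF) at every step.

Total landed cost: CHF 13756.40

FCA: the seller delivers export-cleared goods to the carrier; the buyer bears costs from that point.
Already in the invoice (seller's account under FCA): inland to port — exclude.
CIF value = FCA price + origin terminal + freight + insurance = 8647.69 + 786.29 + 2253.87 + 232.70 = 11920.55
Import duty = 111 × 0.77 = 85.47
Buyer bears: origin terminal 786.29 + freight 2253.87 + insurance 232.70 + destination terminal 1244.14 + brokerage 506.24 + duty 85.47 = 5108.71
Landed cost = invoice 8647.69 + 5108.71 = 13756.40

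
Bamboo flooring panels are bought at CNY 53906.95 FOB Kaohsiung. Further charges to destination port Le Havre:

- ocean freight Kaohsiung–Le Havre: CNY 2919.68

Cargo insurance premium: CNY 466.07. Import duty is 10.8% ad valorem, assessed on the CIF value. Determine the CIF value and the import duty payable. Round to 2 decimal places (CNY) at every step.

CIF = FOB price + freight + insurance
CIF = 53906.95 + 2919.68 + 466.07 = 57292.70
Import duty = 57292.70 × 10.8% = 6187.61

CIF value: CNY 57292.70; import duty: CNY 6187.61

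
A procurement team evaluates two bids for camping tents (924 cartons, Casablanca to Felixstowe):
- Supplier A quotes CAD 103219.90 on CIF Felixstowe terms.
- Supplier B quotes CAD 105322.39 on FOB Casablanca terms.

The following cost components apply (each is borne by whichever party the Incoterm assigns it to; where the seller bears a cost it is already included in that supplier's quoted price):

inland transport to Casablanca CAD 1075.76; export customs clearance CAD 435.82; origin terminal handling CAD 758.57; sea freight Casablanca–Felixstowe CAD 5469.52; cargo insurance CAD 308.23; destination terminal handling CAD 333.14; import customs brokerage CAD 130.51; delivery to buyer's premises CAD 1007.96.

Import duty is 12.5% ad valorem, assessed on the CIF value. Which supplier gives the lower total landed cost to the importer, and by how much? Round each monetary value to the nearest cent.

Supplier A is cheaper by CAD 8865.27

Supplier A (CIF):
The CIF price already equals the CIF value: 103219.90
Import duty = 103219.90 × 12.5% = 12902.49
Buyer bears (A): 333.14 + 130.51 + 1007.96 = 1471.61
Landed cost (A) = invoice 103219.90 + 1471.61 + duty 12902.49 = 117594.00
Supplier B (FOB):
CIF value = FOB price + freight + insurance = 105322.39 + 5469.52 + 308.23 = 111100.14
Import duty = 111100.14 × 12.5% = 13887.52
Buyer bears (B): 5469.52 + 308.23 + 333.14 + 130.51 + 1007.96 = 7249.36
Landed cost (B) = invoice 105322.39 + 7249.36 + duty 13887.52 = 126459.27
Difference = |117594.00 − 126459.27| = 8865.27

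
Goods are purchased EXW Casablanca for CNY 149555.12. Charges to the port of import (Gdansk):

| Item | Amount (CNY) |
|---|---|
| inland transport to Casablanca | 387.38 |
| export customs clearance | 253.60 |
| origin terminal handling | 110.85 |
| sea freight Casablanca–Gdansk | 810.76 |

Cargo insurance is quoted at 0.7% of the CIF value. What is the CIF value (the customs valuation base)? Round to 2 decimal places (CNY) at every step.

CIF value: CNY 152182.99

Let C be the CIF value. C = EXW price + pre-shipment costs + freight + 0.7% × C
C − 0.7% × C = 149555.12 + 387.38 + 253.60 + 110.85 + 810.76
0.993 × C = 151117.71
C = 151117.71 / 0.993 = 152182.99
Insurance premium = 0.7% × 152182.99 = 1065.28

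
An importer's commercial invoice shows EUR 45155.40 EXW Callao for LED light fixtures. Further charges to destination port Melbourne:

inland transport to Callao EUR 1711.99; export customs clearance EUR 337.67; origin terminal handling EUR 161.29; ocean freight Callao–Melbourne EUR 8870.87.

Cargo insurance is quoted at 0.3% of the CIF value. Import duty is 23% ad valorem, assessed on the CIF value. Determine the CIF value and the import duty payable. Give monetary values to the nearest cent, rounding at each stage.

Let C be the CIF value. C = EXW price + pre-shipment costs + freight + 0.3% × C
C − 0.3% × C = 45155.40 + 1711.99 + 337.67 + 161.29 + 8870.87
0.997 × C = 56237.22
C = 56237.22 / 0.997 = 56406.44
Insurance premium = 0.3% × 56406.44 = 169.22
Import duty = 56406.44 × 23% = 12973.48

CIF value: EUR 56406.44; import duty: EUR 12973.48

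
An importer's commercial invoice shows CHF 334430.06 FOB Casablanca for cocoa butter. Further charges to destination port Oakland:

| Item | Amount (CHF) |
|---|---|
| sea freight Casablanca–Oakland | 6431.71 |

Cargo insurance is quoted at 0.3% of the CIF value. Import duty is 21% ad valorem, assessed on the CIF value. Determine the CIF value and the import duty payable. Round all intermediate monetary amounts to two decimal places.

CIF value: CHF 341887.43; import duty: CHF 71796.36

Let C be the CIF value. C = FOB price + freight + 0.3% × C
C − 0.3% × C = 334430.06 + 6431.71
0.997 × C = 340861.77
C = 340861.77 / 0.997 = 341887.43
Insurance premium = 0.3% × 341887.43 = 1025.66
Import duty = 341887.43 × 21% = 71796.36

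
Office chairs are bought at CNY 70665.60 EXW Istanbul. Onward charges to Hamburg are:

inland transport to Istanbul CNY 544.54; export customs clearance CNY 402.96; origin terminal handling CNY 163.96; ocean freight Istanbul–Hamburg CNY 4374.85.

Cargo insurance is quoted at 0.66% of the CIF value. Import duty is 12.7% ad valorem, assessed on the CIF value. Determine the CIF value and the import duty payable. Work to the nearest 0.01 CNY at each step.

CIF value: CNY 76657.85; import duty: CNY 9735.55

Let C be the CIF value. C = EXW price + pre-shipment costs + freight + 0.66% × C
C − 0.66% × C = 70665.60 + 544.54 + 402.96 + 163.96 + 4374.85
0.9934 × C = 76151.91
C = 76151.91 / 0.9934 = 76657.85
Insurance premium = 0.66% × 76657.85 = 505.94
Import duty = 76657.85 × 12.7% = 9735.55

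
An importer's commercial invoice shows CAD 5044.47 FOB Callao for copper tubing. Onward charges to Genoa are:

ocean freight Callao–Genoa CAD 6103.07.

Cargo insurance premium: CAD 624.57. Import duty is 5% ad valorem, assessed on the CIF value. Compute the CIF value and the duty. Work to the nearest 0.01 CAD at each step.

CIF = FOB price + freight + insurance
CIF = 5044.47 + 6103.07 + 624.57 = 11772.11
Import duty = 11772.11 × 5% = 588.61

CIF value: CAD 11772.11; import duty: CAD 588.61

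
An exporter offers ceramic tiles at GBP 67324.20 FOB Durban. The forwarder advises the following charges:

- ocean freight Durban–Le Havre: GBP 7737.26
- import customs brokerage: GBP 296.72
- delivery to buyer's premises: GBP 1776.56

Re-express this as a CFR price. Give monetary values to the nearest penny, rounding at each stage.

Not relevant to the conversion: brokerage, delivery — on the buyer under both terms; not part of either seller's price.
From FOB to CFR, the seller additionally bears: freight.
CFR price = 67324.20 + 7737.26 = 75061.46

CFR price: GBP 75061.46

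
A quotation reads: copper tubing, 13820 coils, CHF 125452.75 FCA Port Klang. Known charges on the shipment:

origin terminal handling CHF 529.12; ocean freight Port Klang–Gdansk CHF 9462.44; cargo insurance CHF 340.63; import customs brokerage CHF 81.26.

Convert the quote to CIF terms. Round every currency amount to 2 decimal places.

Not relevant to the conversion: brokerage — on the buyer under both terms; not part of either seller's price.
From FCA to CIF, the seller additionally bears: origin terminal, freight, insurance.
CIF price = 125452.75 + 529.12 + 9462.44 + 340.63 = 135784.94

CIF price: CHF 135784.94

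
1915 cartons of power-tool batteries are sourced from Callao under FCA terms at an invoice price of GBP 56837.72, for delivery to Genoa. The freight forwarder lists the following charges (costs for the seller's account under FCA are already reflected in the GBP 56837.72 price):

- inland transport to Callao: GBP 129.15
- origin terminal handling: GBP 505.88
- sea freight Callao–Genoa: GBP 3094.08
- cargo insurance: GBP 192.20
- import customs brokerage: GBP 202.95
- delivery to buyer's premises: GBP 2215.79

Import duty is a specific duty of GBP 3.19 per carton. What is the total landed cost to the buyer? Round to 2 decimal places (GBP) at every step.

Total landed cost: GBP 69157.47

FCA: the seller delivers export-cleared goods to the carrier; the buyer bears costs from that point.
Already in the invoice (seller's account under FCA): inland to port — exclude.
CIF value = FCA price + origin terminal + freight + insurance = 56837.72 + 505.88 + 3094.08 + 192.20 = 60629.88
Import duty = 1915 × 3.19 = 6108.85
Buyer bears: origin terminal 505.88 + freight 3094.08 + insurance 192.20 + brokerage 202.95 + delivery 2215.79 + duty 6108.85 = 12319.75
Landed cost = invoice 56837.72 + 12319.75 = 69157.47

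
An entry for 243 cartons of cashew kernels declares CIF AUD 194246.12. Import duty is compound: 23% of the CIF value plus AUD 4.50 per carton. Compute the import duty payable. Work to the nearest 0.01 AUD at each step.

Import duty: AUD 45770.11

Ad valorem component: 194246.12 × 23% = 44676.61
Specific component: 243 × 4.50 = 1093.50
Import duty = 44676.61 + 1093.50 = 45770.11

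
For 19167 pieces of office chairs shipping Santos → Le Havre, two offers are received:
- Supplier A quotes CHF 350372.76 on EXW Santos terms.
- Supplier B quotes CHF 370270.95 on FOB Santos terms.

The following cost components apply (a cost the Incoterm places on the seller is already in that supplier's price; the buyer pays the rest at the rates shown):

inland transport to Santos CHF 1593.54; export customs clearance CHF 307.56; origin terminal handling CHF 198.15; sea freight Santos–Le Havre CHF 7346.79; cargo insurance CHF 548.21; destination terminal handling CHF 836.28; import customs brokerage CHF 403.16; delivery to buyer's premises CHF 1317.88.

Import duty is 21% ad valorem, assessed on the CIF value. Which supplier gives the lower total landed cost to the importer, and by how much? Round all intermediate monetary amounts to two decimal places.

Supplier A is cheaper by CHF 21536.72

Supplier A (EXW):
CIF value = EXW price + inland to port + export clearance + origin terminal + freight + insurance = 350372.76 + 1593.54 + 307.56 + 198.15 + 7346.79 + 548.21 = 360367.01
Import duty = 360367.01 × 21% = 75677.07
Buyer bears (A): 1593.54 + 307.56 + 198.15 + 7346.79 + 548.21 + 836.28 + 403.16 + 1317.88 = 12551.57
Landed cost (A) = invoice 350372.76 + 12551.57 + duty 75677.07 = 438601.40
Supplier B (FOB):
CIF value = FOB price + freight + insurance = 370270.95 + 7346.79 + 548.21 = 378165.95
Import duty = 378165.95 × 21% = 79414.85
Buyer bears (B): 7346.79 + 548.21 + 836.28 + 403.16 + 1317.88 = 10452.32
Landed cost (B) = invoice 370270.95 + 10452.32 + duty 79414.85 = 460138.12
Difference = |438601.40 − 460138.12| = 21536.72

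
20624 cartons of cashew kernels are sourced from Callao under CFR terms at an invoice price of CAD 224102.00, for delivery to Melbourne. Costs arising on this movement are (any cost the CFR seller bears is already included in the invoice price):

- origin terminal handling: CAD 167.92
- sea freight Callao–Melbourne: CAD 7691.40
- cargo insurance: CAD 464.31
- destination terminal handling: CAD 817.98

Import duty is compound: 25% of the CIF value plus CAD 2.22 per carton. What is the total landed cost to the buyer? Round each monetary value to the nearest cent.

Total landed cost: CAD 327311.15

CFR: the seller pays costs through ocean freight to the destination port, but not insurance.
Already in the invoice (seller's account under CFR): origin terminal, freight — exclude.
CIF value = CFR price + insurance = 224102.00 + 464.31 = 224566.31
Ad valorem component: 224566.31 × 25% = 56141.58
Specific component: 20624 × 2.22 = 45785.28
Import duty = 56141.58 + 45785.28 = 101926.86
Buyer bears: insurance 464.31 + destination terminal 817.98 + duty 101926.86 = 103209.15
Landed cost = invoice 224102.00 + 103209.15 = 327311.15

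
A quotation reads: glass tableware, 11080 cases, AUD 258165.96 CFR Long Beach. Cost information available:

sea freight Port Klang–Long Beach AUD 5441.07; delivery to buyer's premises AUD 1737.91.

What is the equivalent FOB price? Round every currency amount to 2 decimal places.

Not relevant to the conversion: delivery — on the buyer under both terms; not part of either seller's price.
From CFR to FOB, the seller no longer bears: freight.
FOB price = 258165.96 − 5441.07 = 252724.89

FOB price: AUD 252724.89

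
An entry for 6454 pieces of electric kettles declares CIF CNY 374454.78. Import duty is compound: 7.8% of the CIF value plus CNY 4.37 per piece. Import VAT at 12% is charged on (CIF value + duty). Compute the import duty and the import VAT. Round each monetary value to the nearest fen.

Import duty: CNY 57411.45; import VAT: CNY 51823.95

Ad valorem component: 374454.78 × 7.8% = 29207.47
Specific component: 6454 × 4.37 = 28203.98
Import duty = 29207.47 + 28203.98 = 57411.45
VAT base = CIF + duty = 374454.78 + 57411.45 = 431866.23
Import VAT = 431866.23 × 12% = 51823.95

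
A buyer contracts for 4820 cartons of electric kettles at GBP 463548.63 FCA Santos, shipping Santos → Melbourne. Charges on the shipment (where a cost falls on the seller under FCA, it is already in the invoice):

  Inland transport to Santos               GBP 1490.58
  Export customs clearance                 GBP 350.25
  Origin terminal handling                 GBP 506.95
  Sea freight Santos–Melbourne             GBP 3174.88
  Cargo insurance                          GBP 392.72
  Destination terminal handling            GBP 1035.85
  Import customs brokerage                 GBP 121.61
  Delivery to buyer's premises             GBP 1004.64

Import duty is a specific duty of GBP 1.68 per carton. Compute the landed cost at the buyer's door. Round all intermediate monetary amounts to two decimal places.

FCA: the seller delivers export-cleared goods to the carrier; the buyer bears costs from that point.
Already in the invoice (seller's account under FCA): inland to port, export clearance — exclude.
CIF value = FCA price + origin terminal + freight + insurance = 463548.63 + 506.95 + 3174.88 + 392.72 = 467623.18
Import duty = 4820 × 1.68 = 8097.60
Buyer bears: origin terminal 506.95 + freight 3174.88 + insurance 392.72 + destination terminal 1035.85 + brokerage 121.61 + delivery 1004.64 + duty 8097.60 = 14334.25
Landed cost = invoice 463548.63 + 14334.25 = 477882.88

Total landed cost: GBP 477882.88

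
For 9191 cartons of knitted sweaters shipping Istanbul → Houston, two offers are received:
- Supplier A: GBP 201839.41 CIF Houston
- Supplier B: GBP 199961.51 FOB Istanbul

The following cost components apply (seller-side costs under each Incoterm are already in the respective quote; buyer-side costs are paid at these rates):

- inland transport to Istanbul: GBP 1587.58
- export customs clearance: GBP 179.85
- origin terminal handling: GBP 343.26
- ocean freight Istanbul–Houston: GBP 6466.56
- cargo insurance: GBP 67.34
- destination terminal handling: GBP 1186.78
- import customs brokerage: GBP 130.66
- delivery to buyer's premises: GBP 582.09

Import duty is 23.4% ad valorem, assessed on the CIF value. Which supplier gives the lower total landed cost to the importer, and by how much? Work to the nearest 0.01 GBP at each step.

Supplier A (CIF):
The CIF price already equals the CIF value: 201839.41
Import duty = 201839.41 × 23.4% = 47230.42
Buyer bears (A): 1186.78 + 130.66 + 582.09 = 1899.53
Landed cost (A) = invoice 201839.41 + 1899.53 + duty 47230.42 = 250969.36
Supplier B (FOB):
CIF value = FOB price + freight + insurance = 199961.51 + 6466.56 + 67.34 = 206495.41
Import duty = 206495.41 × 23.4% = 48319.93
Buyer bears (B): 6466.56 + 67.34 + 1186.78 + 130.66 + 582.09 = 8433.43
Landed cost (B) = invoice 199961.51 + 8433.43 + duty 48319.93 = 256714.87
Difference = |250969.36 − 256714.87| = 5745.51

Supplier A is cheaper by GBP 5745.51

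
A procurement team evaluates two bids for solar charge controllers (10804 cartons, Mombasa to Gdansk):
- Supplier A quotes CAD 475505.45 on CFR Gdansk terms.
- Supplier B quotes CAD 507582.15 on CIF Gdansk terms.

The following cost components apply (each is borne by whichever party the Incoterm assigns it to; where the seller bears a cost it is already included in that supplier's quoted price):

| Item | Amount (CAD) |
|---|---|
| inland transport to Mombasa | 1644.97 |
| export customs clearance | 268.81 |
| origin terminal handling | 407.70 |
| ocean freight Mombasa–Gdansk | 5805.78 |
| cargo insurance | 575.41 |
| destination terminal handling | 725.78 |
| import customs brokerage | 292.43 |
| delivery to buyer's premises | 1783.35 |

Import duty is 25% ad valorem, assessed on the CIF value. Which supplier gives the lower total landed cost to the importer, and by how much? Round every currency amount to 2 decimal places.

Supplier A (CFR):
CIF value = CFR price + insurance = 475505.45 + 575.41 = 476080.86
Import duty = 476080.86 × 25% = 119020.22
Buyer bears (A): 575.41 + 725.78 + 292.43 + 1783.35 = 3376.97
Landed cost (A) = invoice 475505.45 + 3376.97 + duty 119020.22 = 597902.64
Supplier B (CIF):
The CIF price already equals the CIF value: 507582.15
Import duty = 507582.15 × 25% = 126895.54
Buyer bears (B): 725.78 + 292.43 + 1783.35 = 2801.56
Landed cost (B) = invoice 507582.15 + 2801.56 + duty 126895.54 = 637279.25
Difference = |597902.64 − 637279.25| = 39376.61

Supplier A is cheaper by CAD 39376.61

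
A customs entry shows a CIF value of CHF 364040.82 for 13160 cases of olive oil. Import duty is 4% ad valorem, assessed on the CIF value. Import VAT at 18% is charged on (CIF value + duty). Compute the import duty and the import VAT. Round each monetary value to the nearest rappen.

Import duty: CHF 14561.63; import VAT: CHF 68148.44

Import duty = 364040.82 × 4% = 14561.63
VAT base = CIF + duty = 364040.82 + 14561.63 = 378602.45
Import VAT = 378602.45 × 18% = 68148.44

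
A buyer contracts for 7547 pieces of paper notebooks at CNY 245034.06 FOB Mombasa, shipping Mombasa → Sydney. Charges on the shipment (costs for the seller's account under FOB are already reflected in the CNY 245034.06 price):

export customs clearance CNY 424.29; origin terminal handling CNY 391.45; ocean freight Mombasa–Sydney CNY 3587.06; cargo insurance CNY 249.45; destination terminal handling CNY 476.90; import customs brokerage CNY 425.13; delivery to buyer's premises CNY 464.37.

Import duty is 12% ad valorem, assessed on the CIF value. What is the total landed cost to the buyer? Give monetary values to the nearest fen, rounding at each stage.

FOB: the seller bears costs until goods are on board at the origin port; the buyer bears freight, insurance and all costs thereafter.
Already in the invoice (seller's account under FOB): export clearance, origin terminal — exclude.
CIF value = FOB price + freight + insurance = 245034.06 + 3587.06 + 249.45 = 248870.57
Import duty = 248870.57 × 12% = 29864.47
Buyer bears: freight 3587.06 + insurance 249.45 + destination terminal 476.90 + brokerage 425.13 + delivery 464.37 + duty 29864.47 = 35067.38
Landed cost = invoice 245034.06 + 35067.38 = 280101.44

Total landed cost: CNY 280101.44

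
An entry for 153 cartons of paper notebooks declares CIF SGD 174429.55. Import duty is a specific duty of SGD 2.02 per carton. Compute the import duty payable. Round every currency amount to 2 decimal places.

Import duty = 153 × 2.02 = 309.06

Import duty: SGD 309.06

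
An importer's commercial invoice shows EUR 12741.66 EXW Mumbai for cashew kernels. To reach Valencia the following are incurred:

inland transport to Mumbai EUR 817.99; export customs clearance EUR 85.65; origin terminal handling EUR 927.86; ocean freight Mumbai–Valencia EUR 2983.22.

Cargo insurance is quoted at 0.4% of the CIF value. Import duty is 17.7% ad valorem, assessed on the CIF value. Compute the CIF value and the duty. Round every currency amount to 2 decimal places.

CIF value: EUR 17626.89; import duty: EUR 3119.96

Let C be the CIF value. C = EXW price + pre-shipment costs + freight + 0.4% × C
C − 0.4% × C = 12741.66 + 817.99 + 85.65 + 927.86 + 2983.22
0.996 × C = 17556.38
C = 17556.38 / 0.996 = 17626.89
Insurance premium = 0.4% × 17626.89 = 70.51
Import duty = 17626.89 × 17.7% = 3119.96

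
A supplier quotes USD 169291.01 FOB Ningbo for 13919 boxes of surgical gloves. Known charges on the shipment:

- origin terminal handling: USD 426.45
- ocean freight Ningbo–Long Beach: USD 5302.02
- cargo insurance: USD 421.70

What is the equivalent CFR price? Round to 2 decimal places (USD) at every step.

Not relevant to the conversion: origin terminal — on the seller under both FOB and CFR; already in the FOB price and stays in the CFR price. insurance — on the buyer under both terms; not part of either seller's price.
From FOB to CFR, the seller additionally bears: freight.
CFR price = 169291.01 + 5302.02 = 174593.03

CFR price: USD 174593.03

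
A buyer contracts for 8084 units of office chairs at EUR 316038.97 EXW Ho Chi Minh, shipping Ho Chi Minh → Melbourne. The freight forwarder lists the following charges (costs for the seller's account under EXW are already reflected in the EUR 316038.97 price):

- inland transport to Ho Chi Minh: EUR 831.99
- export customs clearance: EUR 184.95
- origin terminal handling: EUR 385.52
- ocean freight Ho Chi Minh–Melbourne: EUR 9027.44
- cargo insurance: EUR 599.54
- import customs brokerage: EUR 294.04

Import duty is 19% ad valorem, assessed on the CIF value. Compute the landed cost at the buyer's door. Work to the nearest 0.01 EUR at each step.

EXW: the seller makes goods available at their premises; the buyer bears all onward costs.
CIF value = EXW price + inland to port + export clearance + origin terminal + freight + insurance = 316038.97 + 831.99 + 184.95 + 385.52 + 9027.44 + 599.54 = 327068.41
Import duty = 327068.41 × 19% = 62143.00
Buyer bears: inland to port 831.99 + export clearance 184.95 + origin terminal 385.52 + freight 9027.44 + insurance 599.54 + brokerage 294.04 + duty 62143.00 = 73466.48
Landed cost = invoice 316038.97 + 73466.48 = 389505.45

Total landed cost: EUR 389505.45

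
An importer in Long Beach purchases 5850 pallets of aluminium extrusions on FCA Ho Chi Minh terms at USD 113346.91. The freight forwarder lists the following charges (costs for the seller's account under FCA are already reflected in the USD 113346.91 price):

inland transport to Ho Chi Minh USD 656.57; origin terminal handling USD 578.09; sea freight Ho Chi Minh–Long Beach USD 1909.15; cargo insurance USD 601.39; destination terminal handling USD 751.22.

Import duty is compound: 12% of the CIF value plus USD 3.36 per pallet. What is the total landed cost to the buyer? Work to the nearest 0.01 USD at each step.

FCA: the seller delivers export-cleared goods to the carrier; the buyer bears costs from that point.
Already in the invoice (seller's account under FCA): inland to port — exclude.
CIF value = FCA price + origin terminal + freight + insurance = 113346.91 + 578.09 + 1909.15 + 601.39 = 116435.54
Ad valorem component: 116435.54 × 12% = 13972.26
Specific component: 5850 × 3.36 = 19656.00
Import duty = 13972.26 + 19656.00 = 33628.26
Buyer bears: origin terminal 578.09 + freight 1909.15 + insurance 601.39 + destination terminal 751.22 + duty 33628.26 = 37468.11
Landed cost = invoice 113346.91 + 37468.11 = 150815.02

Total landed cost: USD 150815.02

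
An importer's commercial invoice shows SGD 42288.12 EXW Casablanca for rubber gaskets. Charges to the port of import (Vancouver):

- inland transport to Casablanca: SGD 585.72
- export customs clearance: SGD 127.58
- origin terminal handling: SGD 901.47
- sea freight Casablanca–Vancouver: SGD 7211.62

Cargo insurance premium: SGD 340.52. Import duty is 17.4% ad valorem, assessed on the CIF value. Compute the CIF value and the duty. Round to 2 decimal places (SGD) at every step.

CIF = EXW price + pre-shipment costs + freight + insurance
CIF = 42288.12 + 585.72 + 127.58 + 901.47 + 7211.62 + 340.52 = 51455.03
Import duty = 51455.03 × 17.4% = 8953.18

CIF value: SGD 51455.03; import duty: SGD 8953.18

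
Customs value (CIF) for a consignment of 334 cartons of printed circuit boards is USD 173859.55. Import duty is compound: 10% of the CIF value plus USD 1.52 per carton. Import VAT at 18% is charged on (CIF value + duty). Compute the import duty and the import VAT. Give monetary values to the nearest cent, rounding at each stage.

Ad valorem component: 173859.55 × 10% = 17385.96
Specific component: 334 × 1.52 = 507.68
Import duty = 17385.96 + 507.68 = 17893.64
VAT base = CIF + duty = 173859.55 + 17893.64 = 191753.19
Import VAT = 191753.19 × 18% = 34515.57

Import duty: USD 17893.64; import VAT: USD 34515.57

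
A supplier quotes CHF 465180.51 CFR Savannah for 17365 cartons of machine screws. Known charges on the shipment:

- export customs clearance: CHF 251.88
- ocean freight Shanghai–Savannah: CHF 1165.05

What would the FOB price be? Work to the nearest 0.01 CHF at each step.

Not relevant to the conversion: export clearance — on the seller under both CFR and FOB; already in the CFR price and stays in the FOB price.
From CFR to FOB, the seller no longer bears: freight.
FOB price = 465180.51 − 1165.05 = 464015.46

FOB price: CHF 464015.46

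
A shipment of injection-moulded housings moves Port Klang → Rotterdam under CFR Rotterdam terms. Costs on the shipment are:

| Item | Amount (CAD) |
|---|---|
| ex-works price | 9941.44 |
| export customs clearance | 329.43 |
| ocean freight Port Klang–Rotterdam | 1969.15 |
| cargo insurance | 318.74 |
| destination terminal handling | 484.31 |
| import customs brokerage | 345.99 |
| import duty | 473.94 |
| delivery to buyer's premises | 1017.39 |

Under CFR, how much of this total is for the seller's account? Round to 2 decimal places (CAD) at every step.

CFR: the seller pays costs through ocean freight to the destination port, but not insurance.
Seller's account: goods 9941.44 + export clearance 329.43 + freight 1969.15 = 12240.02
Buyer's account: insurance 318.74 + destination terminal 484.31 + brokerage 345.99 + duty 473.94 + delivery 1017.39 = 2640.37

Seller's account: CAD 12240.02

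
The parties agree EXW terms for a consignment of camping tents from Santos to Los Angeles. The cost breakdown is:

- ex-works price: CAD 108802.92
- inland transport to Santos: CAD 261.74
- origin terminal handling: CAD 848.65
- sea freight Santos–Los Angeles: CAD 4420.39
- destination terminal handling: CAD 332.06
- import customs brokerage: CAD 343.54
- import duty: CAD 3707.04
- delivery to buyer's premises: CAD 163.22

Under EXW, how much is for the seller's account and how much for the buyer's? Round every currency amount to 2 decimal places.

EXW: the seller makes goods available at their premises; the buyer bears all onward costs.
Seller's account: goods 108802.92 = 108802.92
Buyer's account: inland to port 261.74 + origin terminal 848.65 + freight 4420.39 + destination terminal 332.06 + brokerage 343.54 + duty 3707.04 + delivery 163.22 = 10076.64

Seller: CAD 108802.92; buyer: CAD 10076.64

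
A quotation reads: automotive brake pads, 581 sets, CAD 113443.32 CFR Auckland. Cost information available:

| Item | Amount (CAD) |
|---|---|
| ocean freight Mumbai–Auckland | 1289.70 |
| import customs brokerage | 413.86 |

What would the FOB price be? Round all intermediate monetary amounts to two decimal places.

Not relevant to the conversion: brokerage — on the buyer under both terms; not part of either seller's price.
From CFR to FOB, the seller no longer bears: freight.
FOB price = 113443.32 − 1289.70 = 112153.62

FOB price: CAD 112153.62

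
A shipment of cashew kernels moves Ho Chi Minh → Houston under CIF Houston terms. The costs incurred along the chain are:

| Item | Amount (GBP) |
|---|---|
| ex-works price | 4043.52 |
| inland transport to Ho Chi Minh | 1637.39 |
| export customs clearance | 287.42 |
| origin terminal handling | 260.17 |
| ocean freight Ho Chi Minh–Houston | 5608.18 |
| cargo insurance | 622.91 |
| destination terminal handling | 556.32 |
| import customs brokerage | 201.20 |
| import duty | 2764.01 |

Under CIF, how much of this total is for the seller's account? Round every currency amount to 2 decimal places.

CIF: the seller pays costs through ocean freight and marine insurance to the destination port.
Seller's account: goods 4043.52 + inland to port 1637.39 + export clearance 287.42 + origin terminal 260.17 + freight 5608.18 + insurance 622.91 = 12459.59
Buyer's account: destination terminal 556.32 + brokerage 201.20 + duty 2764.01 = 3521.53

Seller's account: GBP 12459.59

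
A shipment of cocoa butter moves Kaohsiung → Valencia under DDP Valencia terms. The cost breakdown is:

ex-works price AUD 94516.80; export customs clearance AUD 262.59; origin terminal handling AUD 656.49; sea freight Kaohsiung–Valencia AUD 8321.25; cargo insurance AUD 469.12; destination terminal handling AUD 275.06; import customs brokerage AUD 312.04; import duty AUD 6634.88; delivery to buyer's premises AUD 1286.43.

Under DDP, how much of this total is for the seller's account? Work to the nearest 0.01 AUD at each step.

DDP: the seller bears all costs including import duty.
Seller's account: goods 94516.80 + export clearance 262.59 + origin terminal 656.49 + freight 8321.25 + insurance 469.12 + destination terminal 275.06 + brokerage 312.04 + duty 6634.88 + delivery 1286.43 = 112734.66
Buyer's account: 0.00

Seller's account: AUD 112734.66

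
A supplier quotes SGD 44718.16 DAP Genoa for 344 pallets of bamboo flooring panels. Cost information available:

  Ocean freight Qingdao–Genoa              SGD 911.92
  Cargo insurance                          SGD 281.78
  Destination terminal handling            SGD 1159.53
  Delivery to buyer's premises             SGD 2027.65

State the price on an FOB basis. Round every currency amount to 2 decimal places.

FOB price: SGD 40337.28

From DAP to FOB, the seller no longer bears: freight, insurance, destination terminal, delivery.
FOB price = 44718.16 − 911.92 − 281.78 − 1159.53 − 2027.65 = 40337.28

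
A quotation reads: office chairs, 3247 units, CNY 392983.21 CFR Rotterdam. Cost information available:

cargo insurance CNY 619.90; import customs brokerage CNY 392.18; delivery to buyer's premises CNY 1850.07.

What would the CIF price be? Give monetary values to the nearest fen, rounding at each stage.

CIF price: CNY 393603.11

Not relevant to the conversion: delivery, brokerage — on the buyer under both terms; not part of either seller's price.
From CFR to CIF, the seller additionally bears: insurance.
CIF price = 392983.21 + 619.90 = 393603.11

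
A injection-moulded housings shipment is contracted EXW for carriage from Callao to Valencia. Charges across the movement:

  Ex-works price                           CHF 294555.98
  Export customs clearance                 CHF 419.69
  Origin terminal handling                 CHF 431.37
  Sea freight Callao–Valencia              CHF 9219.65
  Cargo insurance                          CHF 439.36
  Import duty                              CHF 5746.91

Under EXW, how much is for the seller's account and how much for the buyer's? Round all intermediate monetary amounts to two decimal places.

EXW: the seller makes goods available at their premises; the buyer bears all onward costs.
Seller's account: goods 294555.98 = 294555.98
Buyer's account: export clearance 419.69 + origin terminal 431.37 + freight 9219.65 + insurance 439.36 + duty 5746.91 = 16256.98

Seller: CHF 294555.98; buyer: CHF 16256.98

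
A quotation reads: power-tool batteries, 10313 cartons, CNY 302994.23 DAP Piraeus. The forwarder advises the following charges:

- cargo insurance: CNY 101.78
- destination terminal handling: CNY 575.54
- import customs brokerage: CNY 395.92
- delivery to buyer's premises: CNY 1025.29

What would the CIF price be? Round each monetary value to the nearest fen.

Not relevant to the conversion: insurance — on the seller under both DAP and CIF; already in the DAP price and stays in the CIF price. brokerage — on the buyer under both terms; not part of either seller's price.
From DAP to CIF, the seller no longer bears: destination terminal, delivery.
CIF price = 302994.23 − 575.54 − 1025.29 = 301393.40

CIF price: CNY 301393.40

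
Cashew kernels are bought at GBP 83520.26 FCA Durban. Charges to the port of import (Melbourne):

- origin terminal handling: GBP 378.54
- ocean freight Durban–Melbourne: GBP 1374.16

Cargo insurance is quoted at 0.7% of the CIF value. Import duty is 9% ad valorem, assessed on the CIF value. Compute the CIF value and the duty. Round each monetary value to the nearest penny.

CIF value: GBP 85874.08; import duty: GBP 7728.67

Let C be the CIF value. C = FCA price + pre-shipment costs + freight + 0.7% × C
C − 0.7% × C = 83520.26 + 378.54 + 1374.16
0.993 × C = 85272.96
C = 85272.96 / 0.993 = 85874.08
Insurance premium = 0.7% × 85874.08 = 601.12
Import duty = 85874.08 × 9% = 7728.67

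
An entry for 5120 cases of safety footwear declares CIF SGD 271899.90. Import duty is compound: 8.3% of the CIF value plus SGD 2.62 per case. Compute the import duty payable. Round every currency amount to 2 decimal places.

Import duty: SGD 35982.09

Ad valorem component: 271899.90 × 8.3% = 22567.69
Specific component: 5120 × 2.62 = 13414.40
Import duty = 22567.69 + 13414.40 = 35982.09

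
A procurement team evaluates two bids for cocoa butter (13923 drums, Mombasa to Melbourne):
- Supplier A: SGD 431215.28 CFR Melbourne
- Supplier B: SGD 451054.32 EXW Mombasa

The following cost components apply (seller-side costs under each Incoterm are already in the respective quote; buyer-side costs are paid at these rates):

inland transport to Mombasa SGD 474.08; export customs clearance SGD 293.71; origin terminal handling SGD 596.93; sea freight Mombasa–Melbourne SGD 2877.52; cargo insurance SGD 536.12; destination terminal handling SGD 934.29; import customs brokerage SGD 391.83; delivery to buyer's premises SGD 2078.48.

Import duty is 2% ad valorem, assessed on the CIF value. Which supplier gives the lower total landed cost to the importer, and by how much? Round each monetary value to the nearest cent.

Supplier A (CFR):
CIF value = CFR price + insurance = 431215.28 + 536.12 = 431751.40
Import duty = 431751.40 × 2% = 8635.03
Buyer bears (A): 536.12 + 934.29 + 391.83 + 2078.48 = 3940.72
Landed cost (A) = invoice 431215.28 + 3940.72 + duty 8635.03 = 443791.03
Supplier B (EXW):
CIF value = EXW price + inland to port + export clearance + origin terminal + freight + insurance = 451054.32 + 474.08 + 293.71 + 596.93 + 2877.52 + 536.12 = 455832.68
Import duty = 455832.68 × 2% = 9116.65
Buyer bears (B): 474.08 + 293.71 + 596.93 + 2877.52 + 536.12 + 934.29 + 391.83 + 2078.48 = 8182.96
Landed cost (B) = invoice 451054.32 + 8182.96 + duty 9116.65 = 468353.93
Difference = |443791.03 − 468353.93| = 24562.90

Supplier A is cheaper by SGD 24562.90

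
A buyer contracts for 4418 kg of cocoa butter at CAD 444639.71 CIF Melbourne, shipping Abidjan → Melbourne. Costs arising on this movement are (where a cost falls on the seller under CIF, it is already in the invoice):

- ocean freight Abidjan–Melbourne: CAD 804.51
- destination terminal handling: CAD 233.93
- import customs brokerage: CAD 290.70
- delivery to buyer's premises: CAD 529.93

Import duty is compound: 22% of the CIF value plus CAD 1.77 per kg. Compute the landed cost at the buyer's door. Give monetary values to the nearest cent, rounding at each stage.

Total landed cost: CAD 551334.87

CIF: the seller pays costs through ocean freight and marine insurance to the destination port.
Already in the invoice (seller's account under CIF): freight — exclude.
The CIF price already equals the CIF value: 444639.71
Ad valorem component: 444639.71 × 22% = 97820.74
Specific component: 4418 × 1.77 = 7819.86
Import duty = 97820.74 + 7819.86 = 105640.60
Buyer bears: destination terminal 233.93 + brokerage 290.70 + delivery 529.93 + duty 105640.60 = 106695.16
Landed cost = invoice 444639.71 + 106695.16 = 551334.87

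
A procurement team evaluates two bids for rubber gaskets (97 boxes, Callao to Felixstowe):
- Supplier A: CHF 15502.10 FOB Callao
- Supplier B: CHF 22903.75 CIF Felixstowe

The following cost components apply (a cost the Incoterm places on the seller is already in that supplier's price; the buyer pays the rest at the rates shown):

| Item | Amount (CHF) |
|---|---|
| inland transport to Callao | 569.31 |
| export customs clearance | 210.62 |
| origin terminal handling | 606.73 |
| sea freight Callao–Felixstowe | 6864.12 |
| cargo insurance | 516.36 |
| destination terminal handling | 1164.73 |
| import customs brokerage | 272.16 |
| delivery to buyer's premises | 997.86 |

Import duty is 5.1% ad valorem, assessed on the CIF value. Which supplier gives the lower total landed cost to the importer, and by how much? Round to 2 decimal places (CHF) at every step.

Supplier A is cheaper by CHF 22.25

Supplier A (FOB):
CIF value = FOB price + freight + insurance = 15502.10 + 6864.12 + 516.36 = 22882.58
Import duty = 22882.58 × 5.1% = 1167.01
Buyer bears (A): 6864.12 + 516.36 + 1164.73 + 272.16 + 997.86 = 9815.23
Landed cost (A) = invoice 15502.10 + 9815.23 + duty 1167.01 = 26484.34
Supplier B (CIF):
The CIF price already equals the CIF value: 22903.75
Import duty = 22903.75 × 5.1% = 1168.09
Buyer bears (B): 1164.73 + 272.16 + 997.86 = 2434.75
Landed cost (B) = invoice 22903.75 + 2434.75 + duty 1168.09 = 26506.59
Difference = |26484.34 − 26506.59| = 22.25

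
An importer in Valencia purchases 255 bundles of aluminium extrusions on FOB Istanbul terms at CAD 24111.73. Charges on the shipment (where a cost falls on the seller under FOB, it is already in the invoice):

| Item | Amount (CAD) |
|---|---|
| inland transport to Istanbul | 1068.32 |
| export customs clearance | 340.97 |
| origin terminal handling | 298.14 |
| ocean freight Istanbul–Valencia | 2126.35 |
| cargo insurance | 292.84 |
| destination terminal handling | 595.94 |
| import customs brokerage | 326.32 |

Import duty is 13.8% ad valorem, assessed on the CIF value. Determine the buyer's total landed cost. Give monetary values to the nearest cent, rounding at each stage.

Total landed cost: CAD 31114.45

FOB: the seller bears costs until goods are on board at the origin port; the buyer bears freight, insurance and all costs thereafter.
Already in the invoice (seller's account under FOB): inland to port, export clearance, origin terminal — exclude.
CIF value = FOB price + freight + insurance = 24111.73 + 2126.35 + 292.84 = 26530.92
Import duty = 26530.92 × 13.8% = 3661.27
Buyer bears: freight 2126.35 + insurance 292.84 + destination terminal 595.94 + brokerage 326.32 + duty 3661.27 = 7002.72
Landed cost = invoice 24111.73 + 7002.72 = 31114.45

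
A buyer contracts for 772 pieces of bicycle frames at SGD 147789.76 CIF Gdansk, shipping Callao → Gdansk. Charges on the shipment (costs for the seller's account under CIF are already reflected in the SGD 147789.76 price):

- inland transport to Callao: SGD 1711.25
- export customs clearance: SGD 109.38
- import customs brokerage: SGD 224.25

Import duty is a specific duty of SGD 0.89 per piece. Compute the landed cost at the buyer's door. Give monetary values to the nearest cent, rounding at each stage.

CIF: the seller pays costs through ocean freight and marine insurance to the destination port.
Already in the invoice (seller's account under CIF): inland to port, export clearance — exclude.
The CIF price already equals the CIF value: 147789.76
Import duty = 772 × 0.89 = 687.08
Buyer bears: brokerage 224.25 + duty 687.08 = 911.33
Landed cost = invoice 147789.76 + 911.33 = 148701.09

Total landed cost: SGD 148701.09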